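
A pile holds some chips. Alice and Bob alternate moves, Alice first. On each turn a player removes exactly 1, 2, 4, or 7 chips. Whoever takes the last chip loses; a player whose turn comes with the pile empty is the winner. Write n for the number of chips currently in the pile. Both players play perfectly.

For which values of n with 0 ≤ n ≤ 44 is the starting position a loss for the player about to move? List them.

1, 4, 7, 10, 13, 16, 19, 22, 25, 28, 31, 34, 37, 40, 43

Label each position W (a win for the player to move) or L (a loss). A position with no legal move is W; any other position is W exactly when some move reaches an L, and L when every move reaches a W.
n=0: no move; the opponent has just taken the last chip and therefore loses → W
n=1: →0(W) only, which is W, so L
n=2: →1(L), so W
n=3: →1(L), so W
n=4: →3(W), 2(W), 0(W) — all W, so L
n=5: →4(L), so W
n=6: →4(L), so W
n=7: →6(W), 5(W), 3(W), 0(W) — all W, so L
n=8: →7(L), so W
n=9: →7(L), so W
n=10: →9(W), 8(W), 6(W), 3(W) — all W, so L
n=11: →10(L), so W
n=12: →10(L), so W
n=13: →12(W), 11(W), 9(W), 6(W) — all W, so L
n=14: →13(L), so W
n=15: →13(L), so W
n=16: →15(W), 14(W), 12(W), 9(W) — all W, so L
n=17: →16(L), so W
n=18: →16(L), so W
n=19: →18(W), 17(W), 15(W), 12(W) — all W, so L
n=20: →19(L), so W
n=21: →19(L), so W
n=22: →21(W), 20(W), 18(W), 15(W) — all W, so L
n=23: →22(L), so W
n=24: →22(L), so W
n=25: →24(W), 23(W), 21(W), 18(W) — all W, so L
n=26: →25(L), so W
n=27: →25(L), so W
n=28: →27(W), 26(W), 24(W), 21(W) — all W, so L
n=29: →28(L), so W
n=30: →28(L), so W
n=31: →30(W), 29(W), 27(W), 24(W) — all W, so L
n=32: →31(L), so W
n=33: →31(L), so W
n=34: →33(W), 32(W), 30(W), 27(W) — all W, so L
n=35: →34(L), so W
n=36: →34(L), so W
n=37: →36(W), 35(W), 33(W), 30(W) — all W, so L
n=38: →37(L), so W
n=39: →37(L), so W
n=40: →39(W), 38(W), 36(W), 33(W) — all W, so L
n=41: →40(L), so W
n=42: →40(L), so W
n=43: →42(W), 41(W), 39(W), 36(W) — all W, so L
n=44: →43(L), so W
The losing starting values of n are exactly the entries labelled L in this table (15 of them).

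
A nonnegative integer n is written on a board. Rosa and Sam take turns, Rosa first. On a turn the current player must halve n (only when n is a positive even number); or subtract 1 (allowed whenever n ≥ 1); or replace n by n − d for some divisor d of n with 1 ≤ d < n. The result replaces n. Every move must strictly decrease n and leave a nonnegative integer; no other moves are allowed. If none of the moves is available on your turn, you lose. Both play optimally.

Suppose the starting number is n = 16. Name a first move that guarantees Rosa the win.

Use the standard recursion: the mover loses at a terminal position; elsewhere, the mover wins exactly when some move hands the opponent an L position.
n=0: no move → L
n=1: can move to 0, which is L ⇒ W
n=2: the only move is to 1(W), a W ⇒ L
n=3: can move to 2, which is L ⇒ W
n=4: can move to 2, which is L ⇒ W
n=5: the only move is to 4(W), a W ⇒ L
n=6: can move to 5, which is L ⇒ W
n=7: the only move is to 6(W), a W ⇒ L
n=8: can move to 7, which is L ⇒ W
n=9: moves to 6(W), 8(W); every one is W ⇒ L
n=10: can move to 5, which is L ⇒ W
n=11: the only move is to 10(W), a W ⇒ L
n=12: can move to 9, which is L ⇒ W
n=13: the only move is to 12(W), a W ⇒ L
n=14: can move to 7, which is L ⇒ W
n=15: moves to 10(W), 12(W), 14(W); every one is W ⇒ L
n=16: can move to 15, which is L ⇒ W
From 16, the L positions reachable in one move are: 15.

Move to 15.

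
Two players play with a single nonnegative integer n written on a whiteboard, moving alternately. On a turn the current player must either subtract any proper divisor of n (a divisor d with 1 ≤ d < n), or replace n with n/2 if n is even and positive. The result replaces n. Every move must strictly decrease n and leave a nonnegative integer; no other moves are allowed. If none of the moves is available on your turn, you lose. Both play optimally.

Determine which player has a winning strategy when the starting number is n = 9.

The second player wins.

Label each position W (a win for the player to move) or L (a loss). A position with no legal move is L; any other position is W exactly when some move reaches an L, and L when every move reaches a W.
n=0: no move → L
n=1: no move → L
n=2: can move to 1, which is L ⇒ W
n=3: the only move is to 2(W), a W ⇒ L
n=4: can move to 3, which is L ⇒ W
n=5: the only move is to 4(W), a W ⇒ L
n=6: can move to 3, which is L ⇒ W
n=7: the only move is to 6(W), a W ⇒ L
n=8: can move to 7, which is L ⇒ W
n=9: moves to 6(W), 8(W); every one is W ⇒ L
Every move from 9 reaches a W position, so the mover loses.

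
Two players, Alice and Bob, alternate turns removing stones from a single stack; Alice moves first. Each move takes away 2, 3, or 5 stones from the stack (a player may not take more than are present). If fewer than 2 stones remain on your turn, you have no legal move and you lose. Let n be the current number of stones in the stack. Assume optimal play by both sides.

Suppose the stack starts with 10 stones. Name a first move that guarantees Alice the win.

Remove 2, leaving 8.

Work bottom-up. With no move the player to move loses. Otherwise the position is W if at least one move leads to an L position for the opponent, and L if every move leads to a W.
n=0: no move → L
n=1: no move → L
n=2: W (go to 0, an L position)
n=3: W (go to 1, an L position)
n=4: W (go to 1, an L position)
n=5: W (go to 0, an L position)
n=6: W (go to 1, an L position)
n=7: L (options 5(W), 4(W), 2(W) are all W)
n=8: L (options 6(W), 5(W), 3(W) are all W)
n=9: W (go to 7, an L position)
n=10: W (go to 8, an L position)
From 10, the L positions reachable in one move are: 8, 7. Any move reaching one of these is winning.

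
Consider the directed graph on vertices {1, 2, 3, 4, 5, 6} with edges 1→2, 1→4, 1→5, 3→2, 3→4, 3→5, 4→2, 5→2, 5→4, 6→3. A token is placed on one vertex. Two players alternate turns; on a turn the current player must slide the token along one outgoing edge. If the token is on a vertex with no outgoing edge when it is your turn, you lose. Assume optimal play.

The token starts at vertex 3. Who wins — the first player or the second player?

The first player wins.

Build the W/L table. Terminal = L. A non-terminal position is W if it has a move to some L; otherwise it is L.
Every edge goes from a vertex to one that appears earlier in the order 2, 4, 5, 3, 1, 6, so processing vertices in that order labels each vertex after all of its successors.
2: no outgoing edge → L
4: reaches L-position 2 → W
5: reaches L-position 2 → W
3: reaches L-position 2 → W
1: reaches L-position 2 → W
6: only reaches 3(W), which is W → L
From 3 the player to move can move to 2, reaching an L position.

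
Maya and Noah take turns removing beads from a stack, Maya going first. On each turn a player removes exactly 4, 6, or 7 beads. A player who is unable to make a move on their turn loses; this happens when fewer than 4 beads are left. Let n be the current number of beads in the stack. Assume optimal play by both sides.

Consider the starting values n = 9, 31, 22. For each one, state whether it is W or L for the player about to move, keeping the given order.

9: W, 31: W, 22: L

Label each position W (a win for the player to move) or L (a loss). A position with no legal move is L; any other position is W exactly when some move reaches an L, and L when every move reaches a W.
n=0: no move → L
n=1: no move → L
n=2: no move → L
n=3: no move → L
n=4: reaches L-position 0 → W
n=5: reaches L-position 1 → W
n=6: reaches L-position 2 → W
n=7: reaches L-position 3 → W
n=8: reaches L-position 2 → W
n=9: reaches L-position 3 → W
n=10: reaches L-position 3 → W
n=11: only reaches 7(W), 5(W), 4(W), all W → L
n=12: only reaches 8(W), 6(W), 5(W), all W → L
n=13: only reaches 9(W), 7(W), 6(W), all W → L
n=14: only reaches 10(W), 8(W), 7(W), all W → L
n=15: reaches L-position 11 → W
n=16: reaches L-position 12 → W
n=17: reaches L-position 13 → W
n=18: reaches L-position 14 → W
n=19: reaches L-position 13 → W
n=20: reaches L-position 14 → W
n=21: reaches L-position 14 → W
n=22: only reaches 18(W), 16(W), 15(W), all W → L
n=23: only reaches 19(W), 17(W), 16(W), all W → L
n=24: only reaches 20(W), 18(W), 17(W), all W → L
n=25: only reaches 21(W), 19(W), 18(W), all W → L
n=26: reaches L-position 22 → W
n=27: reaches L-position 23 → W
n=28: reaches L-position 24 → W
n=29: reaches L-position 25 → W
n=30: reaches L-position 24 → W
n=31: reaches L-position 25 → W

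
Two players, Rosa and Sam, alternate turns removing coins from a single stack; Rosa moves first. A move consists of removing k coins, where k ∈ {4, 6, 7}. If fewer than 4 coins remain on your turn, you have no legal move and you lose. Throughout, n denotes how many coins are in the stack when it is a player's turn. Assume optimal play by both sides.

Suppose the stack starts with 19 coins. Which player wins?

Rosa wins.

Build the W/L table. Terminal = L. A non-terminal position is W if it has a move to some L; otherwise it is L.
n=0: no move → L
n=1: no move → L
n=2: no move → L
n=3: no move → L
n=4: reaches L-position 0 → W
n=5: reaches L-position 1 → W
n=6: reaches L-position 2 → W
n=7: reaches L-position 3 → W
n=8: reaches L-position 2 → W
n=9: reaches L-position 3 → W
n=10: reaches L-position 3 → W
n=11: only reaches 7(W), 5(W), 4(W), all W → L
n=12: only reaches 8(W), 6(W), 5(W), all W → L
n=13: only reaches 9(W), 7(W), 6(W), all W → L
n=14: only reaches 10(W), 8(W), 7(W), all W → L
n=15: reaches L-position 11 → W
n=16: reaches L-position 12 → W
n=17: reaches L-position 13 → W
n=18: reaches L-position 14 → W
n=19: reaches L-position 13 → W
From 19 Rosa can remove 6, leaving 13, reaching an L position.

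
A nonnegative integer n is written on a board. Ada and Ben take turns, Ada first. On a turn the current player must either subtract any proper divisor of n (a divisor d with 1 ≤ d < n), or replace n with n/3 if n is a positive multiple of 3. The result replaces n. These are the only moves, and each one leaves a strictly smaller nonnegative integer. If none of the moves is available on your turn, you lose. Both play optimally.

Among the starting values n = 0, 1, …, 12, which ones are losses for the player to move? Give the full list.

Positions with no move are L. A position that does have a move is losing for the player to move precisely when every available move leads to a winning position for the opponent. Fill in the labels:
n=0: no move → L
n=1: no move → L
n=2: →1(L), so W
n=3: →1(L), so W
n=4: →2(W), 3(W) — all W, so L
n=5: →4(L), so W
n=6: →4(L), so W
n=7: →6(W) only, which is W, so L
n=8: →4(L), so W
n=9: →3(W), 6(W), 8(W) — all W, so L
n=10: →9(L), so W
n=11: →10(W) only, which is W, so L
n=12: →4(L), so W
The losing starting values of n are exactly the entries labelled L in this table (6 of them).

0, 1, 4, 7, 9, 11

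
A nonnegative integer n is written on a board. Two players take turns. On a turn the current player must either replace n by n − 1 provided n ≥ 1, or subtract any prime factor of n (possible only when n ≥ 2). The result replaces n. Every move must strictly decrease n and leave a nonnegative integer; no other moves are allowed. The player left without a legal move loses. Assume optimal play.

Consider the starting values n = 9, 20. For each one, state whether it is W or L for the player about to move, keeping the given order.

9: W, 20: L

Compute win/loss labels from the base case upward. A position with no move is L. Any other position is W if it can reach an L in one move, else L.
n=0: no move → L
n=1: can move to 0, which is L ⇒ W
n=2: can move to 0, which is L ⇒ W
n=3: can move to 0, which is L ⇒ W
n=4: moves to 2(W), 3(W); every one is W ⇒ L
n=5: can move to 0, which is L ⇒ W
n=6: can move to 4, which is L ⇒ W
n=7: can move to 0, which is L ⇒ W
n=8: moves to 6(W), 7(W); every one is W ⇒ L
n=9: can move to 8, which is L ⇒ W
n=10: can move to 8, which is L ⇒ W
n=11: can move to 0, which is L ⇒ W
n=12: moves to 9(W), 10(W), 11(W); every one is W ⇒ L
n=13: can move to 0, which is L ⇒ W
n=14: can move to 12, which is L ⇒ W
n=15: can move to 12, which is L ⇒ W
n=16: moves to 14(W), 15(W); every one is W ⇒ L
n=17: can move to 0, which is L ⇒ W
n=18: can move to 16, which is L ⇒ W
n=19: can move to 0, which is L ⇒ W
n=20: moves to 15(W), 18(W), 19(W); every one is W ⇒ L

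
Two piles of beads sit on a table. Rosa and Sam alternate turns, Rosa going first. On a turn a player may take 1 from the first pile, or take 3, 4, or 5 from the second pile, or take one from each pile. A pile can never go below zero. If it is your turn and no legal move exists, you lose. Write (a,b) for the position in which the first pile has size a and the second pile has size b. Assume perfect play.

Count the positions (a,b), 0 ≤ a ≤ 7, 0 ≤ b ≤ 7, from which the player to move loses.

24

Classify positions by backward induction: terminal positions (no move available) are L. From any other position, the mover wins iff some move reaches an L.
Every move lowers a or b (never raises either), so fill the grid row by row in increasing a, and left to right within a row: each cell's successors are then already labelled.
      b=0  b=1  b=2  b=3  b=4  b=5  b=6  b=7
a=0:    L    L    L    W    W    W    W    W
a=1:    W    W    W    W    L    L    L    W
a=2:    L    L    L    W    W    W    W    W
a=3:    W    W    W    W    L    L    L    W
a=4:    L    L    L    W    W    W    W    W
a=5:    W    W    W    W    L    L    L    W
a=6:    L    L    L    W    W    W    W    W
a=7:    W    W    W    W    L    L    L    W
Cells with no legal move (terminal, hence L): (0,0), (0,1), (0,2).
The remaining L cells, each justified by listing all of its moves:
(1,4): L (options (0,4)(W), (1,1)(W), (1,0)(W), (0,3)(W) are all W)
(1,5): L (options (0,5)(W), (1,2)(W), (1,1)(W), (1,0)(W), (0,4)(W) are all W)
(1,6): L (options (0,6)(W), (1,3)(W), (1,2)(W), (1,1)(W), (0,5)(W) are all W)
(2,0): L (sole option (1,0)(W) is W)
(2,1): L (options (1,1)(W), (1,0)(W) are all W)
(2,2): L (options (1,2)(W), (1,1)(W) are all W)
(3,4): L (options (2,4)(W), (3,1)(W), (3,0)(W), (2,3)(W) are all W)
(3,5): L (options (2,5)(W), (3,2)(W), (3,1)(W), (3,0)(W), (2,4)(W) are all W)
(3,6): L (options (2,6)(W), (3,3)(W), (3,2)(W), (3,1)(W), (2,5)(W) are all W)
(4,0): L (sole option (3,0)(W) is W)
(4,1): L (options (3,1)(W), (3,0)(W) are all W)
(4,2): L (options (3,2)(W), (3,1)(W) are all W)
(5,4): L (options (4,4)(W), (5,1)(W), (5,0)(W), (4,3)(W) are all W)
(5,5): L (options (4,5)(W), (5,2)(W), (5,1)(W), (5,0)(W), (4,4)(W) are all W)
(5,6): L (options (4,6)(W), (5,3)(W), (5,2)(W), (5,1)(W), (4,5)(W) are all W)
(6,0): L (sole option (5,0)(W) is W)
(6,1): L (options (5,1)(W), (5,0)(W) are all W)
(6,2): L (options (5,2)(W), (5,1)(W) are all W)
(7,4): L (options (6,4)(W), (7,1)(W), (7,0)(W), (6,3)(W) are all W)
(7,5): L (options (6,5)(W), (7,2)(W), (7,1)(W), (7,0)(W), (6,4)(W) are all W)
(7,6): L (options (6,6)(W), (7,3)(W), (7,2)(W), (7,1)(W), (6,5)(W) are all W)
Every other cell has at least one move into one of the L cells above, so it is W.
L cells per row: a=0: 3, a=1: 3, a=2: 3, a=3: 3, a=4: 3, a=5: 3, a=6: 3, a=7: 3; total 24.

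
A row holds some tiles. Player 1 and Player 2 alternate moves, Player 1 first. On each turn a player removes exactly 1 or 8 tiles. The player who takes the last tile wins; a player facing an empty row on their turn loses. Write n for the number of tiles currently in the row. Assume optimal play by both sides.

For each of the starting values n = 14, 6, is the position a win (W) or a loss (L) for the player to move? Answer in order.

14: W, 6: L

Use the standard recursion: the mover loses at a terminal position; elsewhere, the mover wins exactly when some move hands the opponent an L position.
n=0: no move → L
n=1: can move to 0, which is L ⇒ W
n=2: the only move is to 1(W), a W ⇒ L
n=3: can move to 2, which is L ⇒ W
n=4: the only move is to 3(W), a W ⇒ L
n=5: can move to 4, which is L ⇒ W
n=6: the only move is to 5(W), a W ⇒ L
n=7: can move to 6, which is L ⇒ W
n=8: can move to 0, which is L ⇒ W
n=9: moves to 8(W), 1(W); every one is W ⇒ L
n=10: can move to 9, which is L ⇒ W
n=11: moves to 10(W), 3(W); every one is W ⇒ L
n=12: can move to 11, which is L ⇒ W
n=13: moves to 12(W), 5(W); every one is W ⇒ L
n=14: can move to 13, which is L ⇒ W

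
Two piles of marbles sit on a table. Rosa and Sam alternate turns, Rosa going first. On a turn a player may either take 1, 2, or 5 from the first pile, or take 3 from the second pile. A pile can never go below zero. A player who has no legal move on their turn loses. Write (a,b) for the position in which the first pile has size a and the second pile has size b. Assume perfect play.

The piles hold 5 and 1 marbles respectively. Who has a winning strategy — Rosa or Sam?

Rosa wins.

Build the W/L table. Terminal = L. A non-terminal position is W if it has a move to some L; otherwise it is L.
No move ever increases a pile, so every position that can arise here has a ≤ 5 and b ≤ 1; it is enough to label the cells with 0 ≤ a ≤ 5 and 0 ≤ b ≤ 1.
Every move lowers a or b (never raises either), so fill the grid row by row in increasing a, and left to right within a row: each cell's successors are then already labelled.
      b=0  b=1
a=0:    L    L
a=1:    W    W
a=2:    W    W
a=3:    L    L
a=4:    W    W
a=5:    W    W
Cells with no legal move (terminal, hence L): (0,0), (0,1).
The remaining L cells, each justified by listing all of its moves:
(3,0): only reaches (2,0)(W), (1,0)(W), all W → L
(3,1): only reaches (2,1)(W), (1,1)(W), all W → L
Every other cell has at least one move into one of the L cells above, so it is W.
From (5,1) Rosa can move to (3,1), reaching an L position.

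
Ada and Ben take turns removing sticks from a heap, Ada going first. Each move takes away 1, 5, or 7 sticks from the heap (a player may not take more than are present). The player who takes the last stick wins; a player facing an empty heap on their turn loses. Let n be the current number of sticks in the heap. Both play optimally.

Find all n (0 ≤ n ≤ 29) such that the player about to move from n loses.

Positions with no move are L. A position that does have a move is losing for the player to move precisely when every available move leads to a winning position for the opponent. Fill in the labels:
n=0: no move → L
n=1: can move to 0, which is L ⇒ W
n=2: the only move is to 1(W), a W ⇒ L
n=3: can move to 2, which is L ⇒ W
n=4: the only move is to 3(W), a W ⇒ L
n=5: can move to 4, which is L ⇒ W
n=6: moves to 5(W), 1(W); every one is W ⇒ L
n=7: can move to 6, which is L ⇒ W
n=8: moves to 7(W), 3(W), 1(W); every one is W ⇒ L
n=9: can move to 8, which is L ⇒ W
n=10: moves to 9(W), 5(W), 3(W); every one is W ⇒ L
n=11: can move to 10, which is L ⇒ W
n=12: moves to 11(W), 7(W), 5(W); every one is W ⇒ L
n=13: can move to 12, which is L ⇒ W
n=14: moves to 13(W), 9(W), 7(W); every one is W ⇒ L
n=15: can move to 14, which is L ⇒ W
n=16: moves to 15(W), 11(W), 9(W); every one is W ⇒ L
n=17: can move to 16, which is L ⇒ W
n=18: moves to 17(W), 13(W), 11(W); every one is W ⇒ L
n=19: can move to 18, which is L ⇒ W
n=20: moves to 19(W), 15(W), 13(W); every one is W ⇒ L
n=21: can move to 20, which is L ⇒ W
n=22: moves to 21(W), 17(W), 15(W); every one is W ⇒ L
n=23: can move to 22, which is L ⇒ W
n=24: moves to 23(W), 19(W), 17(W); every one is W ⇒ L
n=25: can move to 24, which is L ⇒ W
n=26: moves to 25(W), 21(W), 19(W); every one is W ⇒ L
n=27: can move to 26, which is L ⇒ W
n=28: moves to 27(W), 23(W), 21(W); every one is W ⇒ L
n=29: can move to 28, which is L ⇒ W
Reading off the rows marked L gives the requested list; there are 15 such values of n.

0, 2, 4, 6, 8, 10, 12, 14, 16, 18, 20, 22, 24, 26, 28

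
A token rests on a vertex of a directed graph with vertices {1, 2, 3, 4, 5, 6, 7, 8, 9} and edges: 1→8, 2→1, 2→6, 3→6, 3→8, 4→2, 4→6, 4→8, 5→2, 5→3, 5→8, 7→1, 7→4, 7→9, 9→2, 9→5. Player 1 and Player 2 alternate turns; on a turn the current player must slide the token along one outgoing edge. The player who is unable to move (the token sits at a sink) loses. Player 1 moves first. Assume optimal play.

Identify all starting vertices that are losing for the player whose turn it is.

Use the standard recursion: the mover loses at a terminal position; elsewhere, the mover wins exactly when some move hands the opponent an L position.
Every edge goes from a vertex to one that appears earlier in the order 6, 8, 1, 3, 2, 5, 4, 9, 7, so processing vertices in that order labels each vertex after all of its successors.
6: no outgoing edge → L
8: no outgoing edge → L
1: →8(L), so W
3: →8(L), so W
2: →6(L), so W
5: →8(L), so W
4: →8(L), so W
9: →5(W), 2(W) — all W, so L
7: →9(L), so W
The losing starting vertices are exactly the entries labelled L in this table (3 of them).

6, 8, 9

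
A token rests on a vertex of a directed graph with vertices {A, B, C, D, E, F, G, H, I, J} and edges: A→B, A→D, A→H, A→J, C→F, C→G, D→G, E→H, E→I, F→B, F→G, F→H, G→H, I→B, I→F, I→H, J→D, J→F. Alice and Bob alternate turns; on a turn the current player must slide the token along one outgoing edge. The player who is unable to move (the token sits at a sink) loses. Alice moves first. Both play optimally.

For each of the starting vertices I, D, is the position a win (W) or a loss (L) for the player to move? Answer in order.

I: W, D: L

Build the W/L table. Terminal = L. A non-terminal position is W if it has a move to some L; otherwise it is L.
Every edge goes from a vertex to one that appears earlier in the order H, B, G, F, I, D, E, J, C, A, so processing vertices in that order labels each vertex after all of its successors.
H: no outgoing edge → L
B: no outgoing edge → L
G: →H(L), so W
F: →B(L), so W
I: →B(L), so W
D: →G(W) only, which is W, so L
E: →H(L), so W
J: →D(L), so W
C: →F(W), G(W) — all W, so L
A: →D(L), so W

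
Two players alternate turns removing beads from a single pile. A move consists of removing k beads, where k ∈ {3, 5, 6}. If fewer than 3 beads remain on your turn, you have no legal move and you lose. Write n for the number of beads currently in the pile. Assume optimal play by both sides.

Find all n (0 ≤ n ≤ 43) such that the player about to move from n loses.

0, 1, 2, 9, 10, 11, 18, 19, 20, 27, 28, 29, 36, 37, 38

Positions with no move are L. A position that does have a move is losing for the player to move precisely when every available move leads to a winning position for the opponent. Fill in the labels:
n=0: no move → L
n=1: no move → L
n=2: no move → L
n=3: can move to 0, which is L ⇒ W
n=4: can move to 1, which is L ⇒ W
n=5: can move to 2, which is L ⇒ W
n=6: can move to 1, which is L ⇒ W
n=7: can move to 2, which is L ⇒ W
n=8: can move to 2, which is L ⇒ W
n=9: moves to 6(W), 4(W), 3(W); every one is W ⇒ L
n=10: moves to 7(W), 5(W), 4(W); every one is W ⇒ L
n=11: moves to 8(W), 6(W), 5(W); every one is W ⇒ L
n=12: can move to 9, which is L ⇒ W
n=13: can move to 10, which is L ⇒ W
n=14: can move to 11, which is L ⇒ W
n=15: can move to 10, which is L ⇒ W
n=16: can move to 11, which is L ⇒ W
n=17: can move to 11, which is L ⇒ W
n=18: moves to 15(W), 13(W), 12(W); every one is W ⇒ L
n=19: moves to 16(W), 14(W), 13(W); every one is W ⇒ L
n=20: moves to 17(W), 15(W), 14(W); every one is W ⇒ L
n=21: can move to 18, which is L ⇒ W
n=22: can move to 19, which is L ⇒ W
n=23: can move to 20, which is L ⇒ W
n=24: can move to 19, which is L ⇒ W
n=25: can move to 20, which is L ⇒ W
n=26: can move to 20, which is L ⇒ W
n=27: moves to 24(W), 22(W), 21(W); every one is W ⇒ L
n=28: moves to 25(W), 23(W), 22(W); every one is W ⇒ L
n=29: moves to 26(W), 24(W), 23(W); every one is W ⇒ L
n=30: can move to 27, which is L ⇒ W
n=31: can move to 28, which is L ⇒ W
n=32: can move to 29, which is L ⇒ W
n=33: can move to 28, which is L ⇒ W
n=34: can move to 29, which is L ⇒ W
n=35: can move to 29, which is L ⇒ W
n=36: moves to 33(W), 31(W), 30(W); every one is W ⇒ L
n=37: moves to 34(W), 32(W), 31(W); every one is W ⇒ L
n=38: moves to 35(W), 33(W), 32(W); every one is W ⇒ L
n=39: can move to 36, which is L ⇒ W
n=40: can move to 37, which is L ⇒ W
n=41: can move to 38, which is L ⇒ W
n=42: can move to 37, which is L ⇒ W
n=43: can move to 38, which is L ⇒ W
The losing starting values of n are exactly the entries labelled L in this table (15 of them).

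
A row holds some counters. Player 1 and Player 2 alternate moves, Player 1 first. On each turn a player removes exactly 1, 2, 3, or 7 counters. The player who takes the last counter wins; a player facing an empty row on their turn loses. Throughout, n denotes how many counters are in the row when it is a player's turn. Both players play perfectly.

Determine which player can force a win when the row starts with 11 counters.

Build the W/L table. Terminal = L. A non-terminal position is W if it has a move to some L; otherwise it is L.
n=0: no move → L
n=1: W (go to 0, an L position)
n=2: W (go to 0, an L position)
n=3: W (go to 0, an L position)
n=4: L (options 3(W), 2(W), 1(W) are all W)
n=5: W (go to 4, an L position)
n=6: W (go to 4, an L position)
n=7: W (go to 4, an L position)
n=8: L (options 7(W), 6(W), 5(W), 1(W) are all W)
n=9: W (go to 8, an L position)
n=10: W (go to 8, an L position)
n=11: W (go to 8, an L position)
The starting position 11 is W: Player 1 should remove 3, leaving 8, handing over an L position.

Player 1 wins.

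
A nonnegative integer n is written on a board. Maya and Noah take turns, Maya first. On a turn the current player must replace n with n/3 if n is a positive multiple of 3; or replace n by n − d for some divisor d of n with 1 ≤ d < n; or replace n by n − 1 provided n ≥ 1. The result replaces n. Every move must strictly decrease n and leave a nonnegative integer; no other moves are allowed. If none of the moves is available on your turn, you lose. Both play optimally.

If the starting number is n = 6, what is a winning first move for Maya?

Use the standard recursion: the mover loses at a terminal position; elsewhere, the mover wins exactly when some move hands the opponent an L position.
n=0: no move → L
n=1: W (go to 0, an L position)
n=2: L (sole option 1(W) is W)
n=3: W (go to 2, an L position)
n=4: W (go to 2, an L position)
n=5: L (sole option 4(W) is W)
n=6: W (go to 2, an L position)
From 6, the L positions reachable in one move are: 2, 5. Any move reaching one of these is winning.

Move to 2.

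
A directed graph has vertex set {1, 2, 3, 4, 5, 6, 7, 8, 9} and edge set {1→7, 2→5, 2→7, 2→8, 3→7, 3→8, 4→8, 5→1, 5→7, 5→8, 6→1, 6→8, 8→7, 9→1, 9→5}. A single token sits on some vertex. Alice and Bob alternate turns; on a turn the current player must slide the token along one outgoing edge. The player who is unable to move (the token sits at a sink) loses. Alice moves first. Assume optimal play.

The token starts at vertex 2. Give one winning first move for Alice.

Move to 7.

Build the W/L table. Terminal = L. A non-terminal position is W if it has a move to some L; otherwise it is L.
Every edge goes from a vertex to one that appears earlier in the order 7, 1, 8, 3, 5, 2, 9, 6, 4, so processing vertices in that order labels each vertex after all of its successors.
7: no outgoing edge → L
1: →7(L), so W
8: →7(L), so W
3: →7(L), so W
5: →7(L), so W
2: →7(L), so W
9: →5(W), 1(W) — all W, so L
6: →8(W), 1(W) — all W, so L
4: →8(W) only, which is W, so L
From 2, the L positions reachable in one move are: 7.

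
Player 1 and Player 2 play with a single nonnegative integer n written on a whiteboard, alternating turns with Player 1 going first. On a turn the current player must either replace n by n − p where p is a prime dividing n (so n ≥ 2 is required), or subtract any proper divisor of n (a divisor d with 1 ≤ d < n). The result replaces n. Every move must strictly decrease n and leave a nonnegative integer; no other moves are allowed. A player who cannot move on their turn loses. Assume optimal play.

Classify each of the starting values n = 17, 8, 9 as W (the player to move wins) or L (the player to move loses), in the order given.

Work bottom-up. With no move the player to move loses. Otherwise the position is W if at least one move leads to an L position for the opponent, and L if every move leads to a W.
n=0: no move → L
n=1: no move → L
n=2: →0(L), so W
n=3: →0(L), so W
n=4: →2(W), 3(W) — all W, so L
n=5: →0(L), so W
n=6: →4(L), so W
n=7: →0(L), so W
n=8: →4(L), so W
n=9: →6(W), 8(W) — all W, so L
n=10: →9(L), so W
n=11: →0(L), so W
n=12: →9(L), so W
n=13: →0(L), so W
n=14: →7(W), 12(W), 13(W) — all W, so L
n=15: →14(L), so W
n=16: →14(L), so W
n=17: →0(L), so W

17: W, 8: W, 9: L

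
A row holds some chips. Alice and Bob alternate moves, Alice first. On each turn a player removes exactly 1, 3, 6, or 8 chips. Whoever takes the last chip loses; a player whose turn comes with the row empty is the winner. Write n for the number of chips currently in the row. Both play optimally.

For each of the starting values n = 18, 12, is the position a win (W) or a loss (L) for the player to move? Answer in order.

Label each position W (a win for the player to move) or L (a loss). A position with no legal move is W; any other position is W exactly when some move reaches an L, and L when every move reaches a W.
n=0: no move; the opponent has just taken the last chip and therefore loses → W
n=1: only reaches 0(W), which is W → L
n=2: reaches L-position 1 → W
n=3: only reaches 2(W), 0(W), all W → L
n=4: reaches L-position 3 → W
n=5: only reaches 4(W), 2(W), all W → L
n=6: reaches L-position 5 → W
n=7: reaches L-position 1 → W
n=8: reaches L-position 5 → W
n=9: reaches L-position 3 → W
n=10: only reaches 9(W), 7(W), 4(W), 2(W), all W → L
n=11: reaches L-position 10 → W
n=12: only reaches 11(W), 9(W), 6(W), 4(W), all W → L
n=13: reaches L-position 12 → W
n=14: only reaches 13(W), 11(W), 8(W), 6(W), all W → L
n=15: reaches L-position 14 → W
n=16: reaches L-position 10 → W
n=17: reaches L-position 14 → W
n=18: reaches L-position 12 → W

18: W, 12: L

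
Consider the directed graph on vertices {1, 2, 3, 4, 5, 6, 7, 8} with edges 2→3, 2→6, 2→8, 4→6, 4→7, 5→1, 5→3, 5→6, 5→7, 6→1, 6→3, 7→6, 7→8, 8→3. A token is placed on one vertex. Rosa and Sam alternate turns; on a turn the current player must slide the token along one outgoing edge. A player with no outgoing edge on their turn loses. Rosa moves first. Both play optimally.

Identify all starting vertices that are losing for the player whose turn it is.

Label each position W (a win for the player to move) or L (a loss). A position with no legal move is L; any other position is W exactly when some move reaches an L, and L when every move reaches a W.
Every edge goes from a vertex to one that appears earlier in the order 3, 1, 6, 8, 2, 7, 5, 4, so processing vertices in that order labels each vertex after all of its successors.
3: no outgoing edge → L
1: no outgoing edge → L
6: →1(L), so W
8: →3(L), so W
2: →3(L), so W
7: →8(W), 6(W) — all W, so L
5: →7(L), so W
4: →7(L), so W
Reading off the rows marked L gives the requested list; there are 3 such vertices.

1, 3, 7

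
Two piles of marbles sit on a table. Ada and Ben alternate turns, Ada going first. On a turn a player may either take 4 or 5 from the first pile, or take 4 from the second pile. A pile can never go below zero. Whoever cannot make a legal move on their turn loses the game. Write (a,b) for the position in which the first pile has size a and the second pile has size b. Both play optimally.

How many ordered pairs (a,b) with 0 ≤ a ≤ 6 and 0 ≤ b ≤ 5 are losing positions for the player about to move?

Work bottom-up. With no move the player to move loses. Otherwise the position is W if at least one move leads to an L position for the opponent, and L if every move leads to a W.
Every move lowers a or b (never raises either), so fill the grid row by row in increasing a, and left to right within a row: each cell's successors are then already labelled.
      b=0  b=1  b=2  b=3  b=4  b=5
a=0:    L    L    L    L    W    W
a=1:    L    L    L    L    W    W
a=2:    L    L    L    L    W    W
a=3:    L    L    L    L    W    W
a=4:    W    W    W    W    L    L
a=5:    W    W    W    W    L    L
a=6:    W    W    W    W    L    L
Cells with no legal move (terminal, hence L): (0,0), (0,1), (0,2), (0,3), (1,0), (1,1), (1,2), (1,3), (2,0), (2,1), (2,2), (2,3), (3,0), (3,1), (3,2), (3,3).
The remaining L cells, each justified by listing all of its moves:
(4,4): L (options (0,4)(W), (4,0)(W) are all W)
(4,5): L (options (0,5)(W), (4,1)(W) are all W)
(5,4): L (options (1,4)(W), (0,4)(W), (5,0)(W) are all W)
(5,5): L (options (1,5)(W), (0,5)(W), (5,1)(W) are all W)
(6,4): L (options (2,4)(W), (1,4)(W), (6,0)(W) are all W)
(6,5): L (options (2,5)(W), (1,5)(W), (6,1)(W) are all W)
Every other cell has at least one move into one of the L cells above, so it is W.
L cells per row: a=0: 4, a=1: 4, a=2: 4, a=3: 4, a=4: 2, a=5: 2, a=6: 2; total 22.

22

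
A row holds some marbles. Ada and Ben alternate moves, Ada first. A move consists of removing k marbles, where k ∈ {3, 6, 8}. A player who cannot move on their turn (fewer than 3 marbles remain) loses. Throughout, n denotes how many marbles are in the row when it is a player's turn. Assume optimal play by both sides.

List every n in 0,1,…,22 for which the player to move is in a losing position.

0, 1, 2, 11, 12, 13, 22

Positions with no move are L. A position that does have a move is losing for the player to move precisely when every available move leads to a winning position for the opponent. Fill in the labels:
n=0: no move → L
n=1: no move → L
n=2: no move → L
n=3: can move to 0, which is L ⇒ W
n=4: can move to 1, which is L ⇒ W
n=5: can move to 2, which is L ⇒ W
n=6: can move to 0, which is L ⇒ W
n=7: can move to 1, which is L ⇒ W
n=8: can move to 2, which is L ⇒ W
n=9: can move to 1, which is L ⇒ W
n=10: can move to 2, which is L ⇒ W
n=11: moves to 8(W), 5(W), 3(W); every one is W ⇒ L
n=12: moves to 9(W), 6(W), 4(W); every one is W ⇒ L
n=13: moves to 10(W), 7(W), 5(W); every one is W ⇒ L
n=14: can move to 11, which is L ⇒ W
n=15: can move to 12, which is L ⇒ W
n=16: can move to 13, which is L ⇒ W
n=17: can move to 11, which is L ⇒ W
n=18: can move to 12, which is L ⇒ W
n=19: can move to 13, which is L ⇒ W
n=20: can move to 12, which is L ⇒ W
n=21: can move to 13, which is L ⇒ W
n=22: moves to 19(W), 16(W), 14(W); every one is W ⇒ L
Reading off the rows marked L gives the requested list; there are 7 such values of n.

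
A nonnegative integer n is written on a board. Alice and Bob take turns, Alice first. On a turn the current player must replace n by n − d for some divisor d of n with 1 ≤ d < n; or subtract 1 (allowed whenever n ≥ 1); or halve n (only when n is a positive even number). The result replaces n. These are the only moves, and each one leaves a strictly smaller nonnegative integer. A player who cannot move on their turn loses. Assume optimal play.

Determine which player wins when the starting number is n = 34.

Label each position W (a win for the player to move) or L (a loss). A position with no legal move is L; any other position is W exactly when some move reaches an L, and L when every move reaches a W.
n=0: no move → L
n=1: can move to 0, which is L ⇒ W
n=2: the only move is to 1(W), a W ⇒ L
n=3: can move to 2, which is L ⇒ W
n=4: can move to 2, which is L ⇒ W
n=5: the only move is to 4(W), a W ⇒ L
n=6: can move to 5, which is L ⇒ W
n=7: the only move is to 6(W), a W ⇒ L
n=8: can move to 7, which is L ⇒ W
n=9: moves to 6(W), 8(W); every one is W ⇒ L
n=10: can move to 5, which is L ⇒ W
n=11: the only move is to 10(W), a W ⇒ L
n=12: can move to 9, which is L ⇒ W
n=13: the only move is to 12(W), a W ⇒ L
n=14: can move to 7, which is L ⇒ W
n=15: moves to 10(W), 12(W), 14(W); every one is W ⇒ L
n=16: can move to 15, which is L ⇒ W
n=17: the only move is to 16(W), a W ⇒ L
n=18: can move to 9, which is L ⇒ W
n=19: the only move is to 18(W), a W ⇒ L
n=20: can move to 15, which is L ⇒ W
n=21: moves to 14(W), 18(W), 20(W); every one is W ⇒ L
n=22: can move to 11, which is L ⇒ W
n=23: the only move is to 22(W), a W ⇒ L
n=24: can move to 21, which is L ⇒ W
n=25: moves to 20(W), 24(W); every one is W ⇒ L
n=26: can move to 13, which is L ⇒ W
n=27: moves to 18(W), 24(W), 26(W); every one is W ⇒ L
n=28: can move to 21, which is L ⇒ W
n=29: the only move is to 28(W), a W ⇒ L
n=30: can move to 15, which is L ⇒ W
n=31: the only move is to 30(W), a W ⇒ L
n=32: can move to 31, which is L ⇒ W
n=33: moves to 22(W), 30(W), 32(W); every one is W ⇒ L
n=34: can move to 17, which is L ⇒ W
The starting position 34 is W: Alice should move to 17, handing over an L position.

Alice wins.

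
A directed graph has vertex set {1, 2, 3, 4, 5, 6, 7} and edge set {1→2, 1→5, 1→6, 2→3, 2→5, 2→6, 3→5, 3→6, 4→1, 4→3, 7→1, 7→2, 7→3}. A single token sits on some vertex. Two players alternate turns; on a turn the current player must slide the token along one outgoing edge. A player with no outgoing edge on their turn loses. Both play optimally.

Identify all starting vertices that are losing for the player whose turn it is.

4, 5, 6, 7

Label each position W (a win for the player to move) or L (a loss). A position with no legal move is L; any other position is W exactly when some move reaches an L, and L when every move reaches a W.
Every edge goes from a vertex to one that appears earlier in the order 6, 5, 3, 2, 1, 7, 4, so processing vertices in that order labels each vertex after all of its successors.
6: no outgoing edge → L
5: no outgoing edge → L
3: reaches L-position 5 → W
2: reaches L-position 5 → W
1: reaches L-position 5 → W
7: only reaches 1(W), 2(W), 3(W), all W → L
4: only reaches 1(W), 3(W), all W → L
Reading off the rows marked L gives the requested list; there are 4 such vertices.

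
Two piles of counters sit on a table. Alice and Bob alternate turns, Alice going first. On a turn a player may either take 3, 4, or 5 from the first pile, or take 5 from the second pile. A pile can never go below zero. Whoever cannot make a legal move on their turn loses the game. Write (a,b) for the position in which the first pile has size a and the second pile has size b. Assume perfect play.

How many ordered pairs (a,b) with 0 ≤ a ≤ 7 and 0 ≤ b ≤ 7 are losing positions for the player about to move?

24

Build the W/L table. Terminal = L. A non-terminal position is W if it has a move to some L; otherwise it is L.
Every move lowers a or b (never raises either), so fill the grid row by row in increasing a, and left to right within a row: each cell's successors are then already labelled.
      b=0  b=1  b=2  b=3  b=4  b=5  b=6  b=7
a=0:    L    L    L    L    L    W    W    W
a=1:    L    L    L    L    L    W    W    W
a=2:    L    L    L    L    L    W    W    W
a=3:    W    W    W    W    W    L    L    L
a=4:    W    W    W    W    W    L    L    L
a=5:    W    W    W    W    W    L    L    L
a=6:    W    W    W    W    W    W    W    W
a=7:    W    W    W    W    W    W    W    W
Cells with no legal move (terminal, hence L): (0,0), (0,1), (0,2), (0,3), (0,4), (1,0), (1,1), (1,2), (1,3), (1,4), (2,0), (2,1), (2,2), (2,3), (2,4).
The remaining L cells, each justified by listing all of its moves:
(3,5): →(0,5)(W), (3,0)(W) — all W, so L
(3,6): →(0,6)(W), (3,1)(W) — all W, so L
(3,7): →(0,7)(W), (3,2)(W) — all W, so L
(4,5): →(1,5)(W), (0,5)(W), (4,0)(W) — all W, so L
(4,6): →(1,6)(W), (0,6)(W), (4,1)(W) — all W, so L
(4,7): →(1,7)(W), (0,7)(W), (4,2)(W) — all W, so L
(5,5): →(2,5)(W), (1,5)(W), (0,5)(W), (5,0)(W) — all W, so L
(5,6): →(2,6)(W), (1,6)(W), (0,6)(W), (5,1)(W) — all W, so L
(5,7): →(2,7)(W), (1,7)(W), (0,7)(W), (5,2)(W) — all W, so L
Every other cell has at least one move into one of the L cells above, so it is W.
L cells per row: a=0: 5, a=1: 5, a=2: 5, a=3: 3, a=4: 3, a=5: 3, a=6: 0, a=7: 0; total 24.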